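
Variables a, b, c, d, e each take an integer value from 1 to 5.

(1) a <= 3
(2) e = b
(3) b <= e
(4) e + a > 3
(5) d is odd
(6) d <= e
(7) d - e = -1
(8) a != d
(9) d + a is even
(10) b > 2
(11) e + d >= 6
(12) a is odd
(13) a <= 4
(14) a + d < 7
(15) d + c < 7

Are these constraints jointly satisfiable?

Take a = 1, b = 4, c = 2, d = 3, e = 4. Then constraint 4: e + a = 5; constraint 7: d - e = -1; constraint 11: e + d = 7, and every other listed constraint is also met.

Satisfiable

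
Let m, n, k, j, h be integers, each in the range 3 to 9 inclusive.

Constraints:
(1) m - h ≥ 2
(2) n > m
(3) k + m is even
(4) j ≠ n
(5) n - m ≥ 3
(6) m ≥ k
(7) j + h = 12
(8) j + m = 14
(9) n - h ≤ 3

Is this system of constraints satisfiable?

Unsatisfiable

Constraints 1, 5, and 9 give n − m ≥ 3, m − h ≥ 2, h − n ≥ -3.
Adding all 3 inequalities: the left sides telescope to 0, and the right sides sum to 3 + 2 + (-3) = 2. So 0 ≥ 2, which is false.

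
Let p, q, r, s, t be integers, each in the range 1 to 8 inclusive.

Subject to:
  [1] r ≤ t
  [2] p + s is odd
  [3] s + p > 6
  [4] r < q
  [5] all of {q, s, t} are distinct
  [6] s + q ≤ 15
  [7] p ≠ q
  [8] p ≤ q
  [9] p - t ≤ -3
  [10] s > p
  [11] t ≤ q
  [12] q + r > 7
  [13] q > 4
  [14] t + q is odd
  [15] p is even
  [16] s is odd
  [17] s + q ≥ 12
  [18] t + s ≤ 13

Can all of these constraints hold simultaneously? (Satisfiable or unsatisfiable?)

Take p = 2, q = 8, r = 1, s = 7, t = 5. Then constraint 3: s + p = 9; constraint 6: s + q = 15; constraint 9: p - t = -3, and every other listed constraint is also met.

Satisfiable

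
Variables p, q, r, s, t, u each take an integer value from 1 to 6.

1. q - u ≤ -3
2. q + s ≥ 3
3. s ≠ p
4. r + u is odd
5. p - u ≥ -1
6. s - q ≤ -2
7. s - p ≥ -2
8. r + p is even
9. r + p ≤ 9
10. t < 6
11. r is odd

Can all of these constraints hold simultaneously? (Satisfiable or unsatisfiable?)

Unsatisfiable

Constraints 1, 5, 6, and 7 give u − q ≥ 3, q − s ≥ 2, s − p ≥ -2, p − u ≥ -1.
Adding all 4 inequalities: the left sides telescope to 0, and the right sides sum to 3 + 2 + (-2) + (-1) = 2. So 0 ≥ 2, which is false.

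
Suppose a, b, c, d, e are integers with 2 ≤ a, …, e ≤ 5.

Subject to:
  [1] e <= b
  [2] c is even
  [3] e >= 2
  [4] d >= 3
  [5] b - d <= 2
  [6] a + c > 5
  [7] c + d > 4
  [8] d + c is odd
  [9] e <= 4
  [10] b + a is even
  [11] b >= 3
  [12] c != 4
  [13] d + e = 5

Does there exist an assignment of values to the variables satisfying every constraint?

Setting (a, b, c, d, e) = (5, 5, 2, 3, 2) satisfies everything: constraint 5: b - d = 2; constraint 6: a + c = 7, and the others follow.

Satisfiable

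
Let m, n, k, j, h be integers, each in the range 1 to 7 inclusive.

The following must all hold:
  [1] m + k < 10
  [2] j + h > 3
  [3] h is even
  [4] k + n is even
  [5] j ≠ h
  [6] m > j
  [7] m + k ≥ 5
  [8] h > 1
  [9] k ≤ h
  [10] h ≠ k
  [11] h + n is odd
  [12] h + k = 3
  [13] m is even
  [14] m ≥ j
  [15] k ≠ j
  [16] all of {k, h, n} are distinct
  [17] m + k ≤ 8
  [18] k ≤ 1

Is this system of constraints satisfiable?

Take m = 6, n = 7, k = 1, j = 4, h = 2. Then constraint 1: m + k = 7; constraint 2: j + h = 6; constraint 7: m + k = 7, and every other listed constraint is also met.

Satisfiable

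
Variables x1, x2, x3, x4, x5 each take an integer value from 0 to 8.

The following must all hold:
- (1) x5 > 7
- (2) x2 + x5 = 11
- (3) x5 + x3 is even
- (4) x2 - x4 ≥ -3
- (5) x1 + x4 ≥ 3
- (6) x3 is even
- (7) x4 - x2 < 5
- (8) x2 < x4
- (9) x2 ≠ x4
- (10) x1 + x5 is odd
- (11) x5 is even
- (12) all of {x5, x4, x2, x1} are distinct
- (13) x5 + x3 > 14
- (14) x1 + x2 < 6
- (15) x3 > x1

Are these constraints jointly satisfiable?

Satisfiable

The assignment x1 = 1, x2 = 3, x3 = 8, x4 = 5, x5 = 8 works:
  constraint 2 holds since x2 + x5 = 11.
  constraint 4 holds since x2 - x4 = -2.
The rest check out directly.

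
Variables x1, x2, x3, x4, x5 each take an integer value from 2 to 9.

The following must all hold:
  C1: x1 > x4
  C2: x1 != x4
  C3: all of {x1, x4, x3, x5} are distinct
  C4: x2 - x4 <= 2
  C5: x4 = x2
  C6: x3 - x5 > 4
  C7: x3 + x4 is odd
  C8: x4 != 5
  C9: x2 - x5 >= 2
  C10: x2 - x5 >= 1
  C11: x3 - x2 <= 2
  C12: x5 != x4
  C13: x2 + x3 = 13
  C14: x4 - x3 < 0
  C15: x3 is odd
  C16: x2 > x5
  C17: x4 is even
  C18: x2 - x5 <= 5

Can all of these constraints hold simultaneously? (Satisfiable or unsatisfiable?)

One satisfying assignment is x1 = 9, x2 = 6, x3 = 7, x4 = 6, x5 = 2.
For the less obvious constraints — constraint 4: x2 - x4 = 0; constraint 6: x3 - x5 = 5; constraint 9: x2 - x5 = 4 — and the others hold by inspection.

Satisfiable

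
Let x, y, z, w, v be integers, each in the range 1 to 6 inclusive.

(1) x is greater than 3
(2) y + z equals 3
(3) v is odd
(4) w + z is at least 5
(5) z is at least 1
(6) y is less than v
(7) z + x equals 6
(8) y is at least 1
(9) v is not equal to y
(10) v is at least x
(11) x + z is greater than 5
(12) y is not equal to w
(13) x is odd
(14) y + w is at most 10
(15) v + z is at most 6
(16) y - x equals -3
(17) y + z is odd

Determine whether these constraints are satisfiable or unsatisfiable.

Try x = 5, y = 2, z = 1, w = 5, v = 5.
Check constraint 2: y + z = 3; constraint 4: w + z = 6; constraint 7: z + x = 6. The remaining constraints are straightforward to verify.

Satisfiable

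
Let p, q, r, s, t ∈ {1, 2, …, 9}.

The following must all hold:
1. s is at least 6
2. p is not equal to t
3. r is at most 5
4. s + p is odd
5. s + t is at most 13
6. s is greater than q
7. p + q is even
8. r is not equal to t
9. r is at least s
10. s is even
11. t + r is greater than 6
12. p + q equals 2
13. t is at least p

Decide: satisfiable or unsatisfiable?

Unsatisfiable

From constraint 1: s ≥ 6. From constraints 3 and 9: s ≤ r and r ≤ 5, so s ≤ 5. But 5 < 6, so no value of s works.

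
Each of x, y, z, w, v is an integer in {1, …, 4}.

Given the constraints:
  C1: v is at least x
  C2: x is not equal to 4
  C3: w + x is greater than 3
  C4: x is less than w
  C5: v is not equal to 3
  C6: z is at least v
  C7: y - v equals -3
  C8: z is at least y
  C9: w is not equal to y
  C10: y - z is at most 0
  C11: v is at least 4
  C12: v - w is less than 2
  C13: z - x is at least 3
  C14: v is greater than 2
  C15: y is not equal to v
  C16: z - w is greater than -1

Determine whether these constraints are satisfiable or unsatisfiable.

Satisfiable

Take x = 1, y = 1, z = 4, w = 4, v = 4. Then constraint 3: w + x = 5; constraint 7: y - v = -3, and every other listed constraint is also met.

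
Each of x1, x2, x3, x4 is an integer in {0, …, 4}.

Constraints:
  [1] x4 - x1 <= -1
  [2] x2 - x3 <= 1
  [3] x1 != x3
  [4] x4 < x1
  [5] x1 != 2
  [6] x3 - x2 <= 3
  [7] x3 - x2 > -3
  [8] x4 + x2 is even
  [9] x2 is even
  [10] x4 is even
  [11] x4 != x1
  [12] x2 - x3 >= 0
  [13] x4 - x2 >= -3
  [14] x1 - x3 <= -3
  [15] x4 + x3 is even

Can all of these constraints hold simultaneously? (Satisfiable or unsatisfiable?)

Unsatisfiable

Constraints 1, 12, 13, and 14 give x3 − x1 ≥ 3, x1 − x4 ≥ 1, x4 − x2 ≥ -3, x2 − x3 ≥ 0.
Adding all 4 inequalities: the left sides telescope to 0, and the right sides sum to 3 + 1 + (-3) + 0 = 1. So 0 ≥ 1, which is false.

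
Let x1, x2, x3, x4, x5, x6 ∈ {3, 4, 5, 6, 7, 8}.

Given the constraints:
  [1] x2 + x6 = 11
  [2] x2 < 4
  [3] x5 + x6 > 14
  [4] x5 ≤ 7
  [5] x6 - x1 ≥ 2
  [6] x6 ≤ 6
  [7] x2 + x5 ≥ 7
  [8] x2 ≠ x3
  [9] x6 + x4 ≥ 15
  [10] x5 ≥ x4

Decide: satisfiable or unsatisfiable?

Unsatisfiable

From constraint 6: x6 ≤ 6. From constraints 4 and 10: x4 ≤ x5 ≤ 7. Hence x6 + x4 ≤ 13. But constraint 9 requires x6 + x4 ≥ 15, and 15 > 13. Contradiction.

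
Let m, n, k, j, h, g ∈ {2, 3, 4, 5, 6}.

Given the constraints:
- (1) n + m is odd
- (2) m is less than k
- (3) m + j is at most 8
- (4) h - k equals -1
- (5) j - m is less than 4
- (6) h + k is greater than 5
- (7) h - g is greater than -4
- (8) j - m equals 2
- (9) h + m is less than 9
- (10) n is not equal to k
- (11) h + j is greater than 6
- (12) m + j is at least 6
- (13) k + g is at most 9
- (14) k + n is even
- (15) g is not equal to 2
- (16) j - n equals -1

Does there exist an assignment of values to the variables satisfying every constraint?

Satisfiable

Try m = 3, n = 6, k = 4, j = 5, h = 3, g = 4.
Check constraint 3: m + j = 8; constraint 4: h - k = -1. The remaining constraints are straightforward to verify.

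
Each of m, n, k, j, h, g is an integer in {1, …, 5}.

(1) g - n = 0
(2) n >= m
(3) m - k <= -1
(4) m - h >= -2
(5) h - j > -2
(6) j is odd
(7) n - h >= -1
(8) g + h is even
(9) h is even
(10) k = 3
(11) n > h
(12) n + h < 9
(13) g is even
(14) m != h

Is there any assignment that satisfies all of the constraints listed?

Satisfiable

Setting (m, n, k, j, h, g) = (1, 4, 3, 1, 2, 4) satisfies everything: constraint 1: g - n = 0; constraint 3: m - k = -2; constraint 4: m - h = -1, and the others follow.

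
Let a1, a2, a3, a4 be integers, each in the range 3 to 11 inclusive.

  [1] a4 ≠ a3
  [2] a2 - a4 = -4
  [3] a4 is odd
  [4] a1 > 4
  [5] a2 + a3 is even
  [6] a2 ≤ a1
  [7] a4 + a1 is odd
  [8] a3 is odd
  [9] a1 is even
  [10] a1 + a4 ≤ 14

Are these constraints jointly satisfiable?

Satisfiable

The assignment a1 = 6, a2 = 3, a3 = 3, a4 = 7 works:
  constraint 2 holds since a2 - a4 = -4.
  constraint 3 holds since a4 = 7 is odd.
  constraint 10 holds since a1 + a4 = 13.
The rest check out directly.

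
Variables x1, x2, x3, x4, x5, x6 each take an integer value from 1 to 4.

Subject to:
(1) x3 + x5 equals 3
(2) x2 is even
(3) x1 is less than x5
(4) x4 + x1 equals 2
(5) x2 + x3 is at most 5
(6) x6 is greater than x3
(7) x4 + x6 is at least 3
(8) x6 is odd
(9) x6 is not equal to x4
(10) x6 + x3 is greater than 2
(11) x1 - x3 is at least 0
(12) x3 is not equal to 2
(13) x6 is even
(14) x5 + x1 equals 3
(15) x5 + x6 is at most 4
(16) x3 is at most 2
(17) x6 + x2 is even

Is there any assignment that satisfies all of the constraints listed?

Unsatisfiable

Constraint 8 makes x6 odd and constraint 2 makes x2 even, so x6 + x2 must be odd. Constraint 17 says x6 + x2 is even — contradiction.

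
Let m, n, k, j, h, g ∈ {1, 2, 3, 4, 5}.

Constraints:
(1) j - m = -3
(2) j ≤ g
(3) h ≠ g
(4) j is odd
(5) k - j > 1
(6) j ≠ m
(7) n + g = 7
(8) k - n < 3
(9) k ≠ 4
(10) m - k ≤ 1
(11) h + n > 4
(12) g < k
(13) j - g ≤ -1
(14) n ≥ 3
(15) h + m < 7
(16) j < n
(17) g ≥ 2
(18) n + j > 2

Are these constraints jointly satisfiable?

One satisfying assignment is m = 4, n = 4, k = 5, j = 1, h = 1, g = 3.
For the less obvious constraints — constraint 1: j - m = -3; constraint 5: k - j = 4; constraint 7: n + g = 7 — and the others hold by inspection.

Satisfiable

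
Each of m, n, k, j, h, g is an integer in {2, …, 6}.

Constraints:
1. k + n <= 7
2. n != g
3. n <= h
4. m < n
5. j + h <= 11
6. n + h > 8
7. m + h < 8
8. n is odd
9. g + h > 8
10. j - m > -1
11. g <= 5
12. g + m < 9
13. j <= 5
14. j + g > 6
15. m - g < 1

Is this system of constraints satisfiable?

Satisfiable

Setting (m, n, k, j, h, g) = (2, 5, 2, 3, 5, 4) satisfies everything: constraint 1: k + n = 7; constraint 5: j + h = 8, and the others follow.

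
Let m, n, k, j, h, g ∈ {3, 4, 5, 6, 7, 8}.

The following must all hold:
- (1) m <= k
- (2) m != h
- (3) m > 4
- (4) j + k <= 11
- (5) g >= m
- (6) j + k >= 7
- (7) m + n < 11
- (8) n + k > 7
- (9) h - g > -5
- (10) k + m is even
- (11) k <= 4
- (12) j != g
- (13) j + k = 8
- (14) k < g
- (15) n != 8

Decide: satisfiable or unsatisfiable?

Unsatisfiable

From constraint 3: m ≥ 5. From constraints 1 and 11: m ≤ k and k ≤ 4, so m ≤ 4. But 4 < 5, so no value of m works.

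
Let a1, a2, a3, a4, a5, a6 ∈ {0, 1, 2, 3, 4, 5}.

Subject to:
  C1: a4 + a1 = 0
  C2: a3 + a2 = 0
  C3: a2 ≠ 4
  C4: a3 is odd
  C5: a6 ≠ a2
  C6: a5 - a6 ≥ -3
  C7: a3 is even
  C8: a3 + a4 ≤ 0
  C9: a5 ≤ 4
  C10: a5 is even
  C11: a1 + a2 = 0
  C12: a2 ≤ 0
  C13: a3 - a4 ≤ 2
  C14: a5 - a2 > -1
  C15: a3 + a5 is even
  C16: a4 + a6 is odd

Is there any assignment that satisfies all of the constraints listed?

Unsatisfiable

Constraint 4 makes a3 odd and constraint 10 makes a5 even, so a3 + a5 must be odd. Constraint 15 says a3 + a5 is even — contradiction.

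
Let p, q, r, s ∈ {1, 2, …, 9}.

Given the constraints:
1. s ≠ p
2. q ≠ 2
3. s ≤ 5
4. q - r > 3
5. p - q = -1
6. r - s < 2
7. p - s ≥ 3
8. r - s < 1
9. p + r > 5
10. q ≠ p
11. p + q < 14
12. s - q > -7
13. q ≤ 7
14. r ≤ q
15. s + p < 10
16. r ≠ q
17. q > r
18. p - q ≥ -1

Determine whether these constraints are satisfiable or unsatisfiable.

Satisfiable

Take p = 5, q = 6, r = 2, s = 2. Then constraint 4: q - r = 4; constraint 5: p - q = -1; constraint 6: r - s = 0, and every other listed constraint is also met.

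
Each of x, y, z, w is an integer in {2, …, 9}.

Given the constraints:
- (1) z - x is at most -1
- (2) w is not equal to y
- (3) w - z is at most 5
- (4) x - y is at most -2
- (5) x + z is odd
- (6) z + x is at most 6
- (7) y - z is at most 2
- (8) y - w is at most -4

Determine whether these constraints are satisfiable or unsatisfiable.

Constraints 1, 3, 4, and 8 give x − z ≥ 1, z − w ≥ -5, w − y ≥ 4, y − x ≥ 2.
Adding all 4 inequalities: the left sides telescope to 0, and the right sides sum to 1 + (-5) + 4 + 2 = 2. So 0 ≥ 2, which is false.

Unsatisfiable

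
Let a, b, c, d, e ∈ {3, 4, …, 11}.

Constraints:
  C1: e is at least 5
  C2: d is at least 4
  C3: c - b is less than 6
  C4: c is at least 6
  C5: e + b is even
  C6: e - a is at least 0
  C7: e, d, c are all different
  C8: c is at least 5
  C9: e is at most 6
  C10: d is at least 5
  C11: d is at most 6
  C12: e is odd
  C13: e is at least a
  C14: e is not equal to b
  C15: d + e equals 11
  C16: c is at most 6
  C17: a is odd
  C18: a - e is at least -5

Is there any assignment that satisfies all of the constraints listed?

Unsatisfiable

Constraints 1, 8, 9, 10, 11, and 16 confine each of e, d, c to the 2 values {5, 6}.
Constraint 7 requires all 3 of them to be distinct, but only 2 values are available — impossible by the pigeonhole principle.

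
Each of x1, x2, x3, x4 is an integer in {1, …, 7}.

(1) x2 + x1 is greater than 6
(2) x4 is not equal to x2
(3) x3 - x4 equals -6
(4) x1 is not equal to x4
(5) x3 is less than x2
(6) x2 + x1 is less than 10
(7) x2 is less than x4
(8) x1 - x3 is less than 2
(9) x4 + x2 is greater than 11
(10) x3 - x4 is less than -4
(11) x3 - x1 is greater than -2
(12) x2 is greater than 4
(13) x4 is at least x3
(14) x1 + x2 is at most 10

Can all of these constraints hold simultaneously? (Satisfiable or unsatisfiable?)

One satisfying assignment is x1 = 2, x2 = 6, x3 = 1, x4 = 7.
For the less obvious constraints — constraint 1: x2 + x1 = 8; constraint 3: x3 - x4 = -6; constraint 6: x2 + x1 = 8 — and the others hold by inspection.

Satisfiable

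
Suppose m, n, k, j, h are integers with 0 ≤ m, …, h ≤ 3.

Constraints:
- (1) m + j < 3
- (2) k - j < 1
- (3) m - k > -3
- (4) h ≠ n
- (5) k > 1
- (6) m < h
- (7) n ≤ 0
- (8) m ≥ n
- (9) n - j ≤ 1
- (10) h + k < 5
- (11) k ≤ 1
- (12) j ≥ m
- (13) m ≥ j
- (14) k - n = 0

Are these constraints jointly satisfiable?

Unsatisfiable

From constraint 5: k ≥ 2. From constraint 11: k ≤ 1. But 1 < 2, so no value of k works.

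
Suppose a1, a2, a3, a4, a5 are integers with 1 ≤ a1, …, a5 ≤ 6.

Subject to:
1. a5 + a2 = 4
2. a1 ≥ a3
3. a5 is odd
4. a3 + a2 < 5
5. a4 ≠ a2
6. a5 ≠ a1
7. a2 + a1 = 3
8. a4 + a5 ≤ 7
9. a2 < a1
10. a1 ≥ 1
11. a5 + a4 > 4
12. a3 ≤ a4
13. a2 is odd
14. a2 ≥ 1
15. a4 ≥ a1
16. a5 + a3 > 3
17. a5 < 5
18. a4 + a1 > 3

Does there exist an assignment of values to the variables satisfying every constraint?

Take a1 = 2, a2 = 1, a3 = 2, a4 = 4, a5 = 3. Then constraint 1: a5 + a2 = 4; constraint 4: a3 + a2 = 3, and every other listed constraint is also met.

Satisfiable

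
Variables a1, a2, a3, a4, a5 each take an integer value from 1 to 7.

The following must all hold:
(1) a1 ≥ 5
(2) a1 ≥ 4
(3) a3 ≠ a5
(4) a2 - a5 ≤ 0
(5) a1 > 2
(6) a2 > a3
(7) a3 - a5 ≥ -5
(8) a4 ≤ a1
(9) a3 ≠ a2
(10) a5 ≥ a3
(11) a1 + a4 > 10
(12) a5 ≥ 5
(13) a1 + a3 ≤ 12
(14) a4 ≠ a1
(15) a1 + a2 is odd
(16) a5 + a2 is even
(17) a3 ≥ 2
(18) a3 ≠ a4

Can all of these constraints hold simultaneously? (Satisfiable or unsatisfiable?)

Setting (a1, a2, a3, a4, a5) = (7, 6, 2, 6, 6) satisfies everything: constraint 4: a2 - a5 = 0; constraint 7: a3 - a5 = -4, and the others follow.

Satisfiable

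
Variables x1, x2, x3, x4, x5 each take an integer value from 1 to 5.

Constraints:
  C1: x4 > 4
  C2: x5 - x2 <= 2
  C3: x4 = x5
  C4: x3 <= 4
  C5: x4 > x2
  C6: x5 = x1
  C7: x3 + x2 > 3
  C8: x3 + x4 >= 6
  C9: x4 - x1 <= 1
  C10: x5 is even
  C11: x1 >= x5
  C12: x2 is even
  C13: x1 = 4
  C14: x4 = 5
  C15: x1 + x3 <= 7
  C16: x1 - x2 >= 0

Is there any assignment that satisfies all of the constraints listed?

Unsatisfiable

Constraint 14 fixes x4 = 5 and constraint 13 fixes x1 = 4. Constraints 3 and 6 give x4 = x5 = x1, so x4 = x1. But 5 ≠ 4 — contradiction.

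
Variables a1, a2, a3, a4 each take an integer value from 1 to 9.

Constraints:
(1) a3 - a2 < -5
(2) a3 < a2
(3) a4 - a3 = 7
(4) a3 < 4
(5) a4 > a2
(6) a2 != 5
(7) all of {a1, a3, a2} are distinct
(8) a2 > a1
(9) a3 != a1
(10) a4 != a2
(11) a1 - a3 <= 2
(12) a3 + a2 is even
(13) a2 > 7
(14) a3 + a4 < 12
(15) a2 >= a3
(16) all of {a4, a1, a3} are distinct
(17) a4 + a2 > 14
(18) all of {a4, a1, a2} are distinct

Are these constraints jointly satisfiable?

Try a1 = 3, a2 = 8, a3 = 2, a4 = 9.
Check constraint 1: a3 - a2 = -6; constraint 3: a4 - a3 = 7; constraint 11: a1 - a3 = 1. The remaining constraints are straightforward to verify.

Satisfiable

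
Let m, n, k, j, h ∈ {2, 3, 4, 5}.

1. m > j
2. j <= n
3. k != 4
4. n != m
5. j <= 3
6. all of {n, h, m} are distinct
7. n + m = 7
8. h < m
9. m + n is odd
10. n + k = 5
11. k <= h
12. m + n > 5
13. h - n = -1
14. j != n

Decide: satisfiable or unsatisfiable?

The assignment m = 4, n = 3, k = 2, j = 2, h = 2 works:
  constraint 7 holds since n + m = 7.
  constraint 10 holds since n + k = 5.
The rest check out directly.

Satisfiable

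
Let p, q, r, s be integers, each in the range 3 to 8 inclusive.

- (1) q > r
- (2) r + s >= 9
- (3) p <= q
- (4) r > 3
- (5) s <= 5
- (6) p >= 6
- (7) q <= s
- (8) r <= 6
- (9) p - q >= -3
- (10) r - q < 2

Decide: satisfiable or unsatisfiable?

From constraints 3 and 6: q ≥ p and p ≥ 6, so q ≥ 6. From constraints 5 and 7: q ≤ s and s ≤ 5, so q ≤ 5. But 5 < 6, so no value of q works.

Unsatisfiable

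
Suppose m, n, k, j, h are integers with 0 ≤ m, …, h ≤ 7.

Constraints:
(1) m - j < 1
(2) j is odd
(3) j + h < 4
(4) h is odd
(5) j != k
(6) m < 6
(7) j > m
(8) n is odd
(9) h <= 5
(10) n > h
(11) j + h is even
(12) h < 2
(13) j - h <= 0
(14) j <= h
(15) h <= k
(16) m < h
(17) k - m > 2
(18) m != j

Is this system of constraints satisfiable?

Satisfiable

Try m = 0, n = 3, k = 4, j = 1, h = 1.
Check constraint 1: m - j = -1; constraint 3: j + h = 2; constraint 13: j - h = 0. The remaining constraints are straightforward to verify.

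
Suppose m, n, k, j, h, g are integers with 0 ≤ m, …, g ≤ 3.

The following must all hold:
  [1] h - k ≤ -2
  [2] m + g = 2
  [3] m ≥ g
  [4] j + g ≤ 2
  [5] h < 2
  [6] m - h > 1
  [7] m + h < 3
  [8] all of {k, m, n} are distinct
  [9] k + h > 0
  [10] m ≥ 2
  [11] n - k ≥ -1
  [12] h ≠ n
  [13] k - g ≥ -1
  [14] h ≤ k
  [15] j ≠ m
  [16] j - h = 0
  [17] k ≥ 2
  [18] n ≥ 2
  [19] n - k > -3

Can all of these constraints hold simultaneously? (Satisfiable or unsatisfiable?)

Unsatisfiable

Constraints 10, 17, and 18 confine each of k, m, n to the 2 values {2, 3} (the domain already gives each ≤ 3).
Constraint 8 requires all 3 of them to be distinct, but only 2 values are available — impossible by the pigeonhole principle.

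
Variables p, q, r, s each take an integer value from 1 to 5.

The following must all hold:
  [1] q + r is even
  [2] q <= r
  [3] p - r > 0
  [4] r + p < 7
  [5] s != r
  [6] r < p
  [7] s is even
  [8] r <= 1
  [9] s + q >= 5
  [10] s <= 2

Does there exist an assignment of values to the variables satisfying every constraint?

Unsatisfiable

From constraint 10: s ≤ 2. From constraints 2 and 8: q ≤ r ≤ 1. Hence s + q ≤ 3. But constraint 9 requires s + q ≥ 5, and 5 > 3. Contradiction.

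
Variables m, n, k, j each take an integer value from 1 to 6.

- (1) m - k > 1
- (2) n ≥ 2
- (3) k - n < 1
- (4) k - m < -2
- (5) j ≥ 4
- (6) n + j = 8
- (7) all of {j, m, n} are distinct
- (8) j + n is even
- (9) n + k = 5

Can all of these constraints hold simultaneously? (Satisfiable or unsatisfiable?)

Setting (m, n, k, j) = (6, 3, 2, 5) satisfies everything: constraint 1: m - k = 4; constraint 3: k - n = -1; constraint 4: k - m = -4, and the others follow.

Satisfiable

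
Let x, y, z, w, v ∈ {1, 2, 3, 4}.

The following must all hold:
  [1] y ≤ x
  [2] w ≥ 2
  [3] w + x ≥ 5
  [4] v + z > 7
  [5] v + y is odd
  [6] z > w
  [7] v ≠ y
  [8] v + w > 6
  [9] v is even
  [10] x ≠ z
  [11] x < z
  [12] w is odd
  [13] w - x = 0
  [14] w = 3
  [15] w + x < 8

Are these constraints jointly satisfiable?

Try x = 3, y = 1, z = 4, w = 3, v = 4.
Check constraint 3: w + x = 6; constraint 4: v + z = 8; constraint 8: v + w = 7. The remaining constraints are straightforward to verify.

Satisfiable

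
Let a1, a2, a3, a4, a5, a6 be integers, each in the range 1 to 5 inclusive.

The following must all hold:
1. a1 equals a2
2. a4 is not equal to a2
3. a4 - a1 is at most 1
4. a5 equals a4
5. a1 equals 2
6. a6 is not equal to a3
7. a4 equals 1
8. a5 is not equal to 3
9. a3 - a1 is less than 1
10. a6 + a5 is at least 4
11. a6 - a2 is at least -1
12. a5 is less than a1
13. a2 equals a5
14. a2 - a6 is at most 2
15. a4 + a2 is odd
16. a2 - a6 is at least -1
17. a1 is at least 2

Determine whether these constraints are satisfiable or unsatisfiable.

Unsatisfiable

Constraint 5 fixes a1 = 2 and constraint 7 fixes a4 = 1. Constraints 1, 4, and 13 give a1 = a2 = a5 = a4, so a1 = a4. But 2 ≠ 1 — contradiction.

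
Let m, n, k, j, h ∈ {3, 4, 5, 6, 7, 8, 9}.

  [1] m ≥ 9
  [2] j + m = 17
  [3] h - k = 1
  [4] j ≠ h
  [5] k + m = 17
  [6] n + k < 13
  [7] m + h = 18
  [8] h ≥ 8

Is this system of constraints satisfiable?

Setting (m, n, k, j, h) = (9, 3, 8, 8, 9) satisfies everything: constraint 2: j + m = 17; constraint 3: h - k = 1, and the others follow.

Satisfiable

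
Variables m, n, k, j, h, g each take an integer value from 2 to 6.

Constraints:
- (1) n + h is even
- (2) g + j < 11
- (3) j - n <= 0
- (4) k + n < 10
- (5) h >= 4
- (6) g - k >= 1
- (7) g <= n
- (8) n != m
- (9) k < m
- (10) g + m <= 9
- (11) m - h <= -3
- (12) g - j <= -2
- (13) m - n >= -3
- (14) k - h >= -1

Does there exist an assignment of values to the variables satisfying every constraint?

Unsatisfiable

Constraints 3, 6, 11, 12, 13, and 14 give m − n ≥ -3, n − j ≥ 0, j − g ≥ 2, g − k ≥ 1, k − h ≥ -1, h − m ≥ 3.
Adding all 6 inequalities: the left sides telescope to 0, and the right sides sum to (-3) + 0 + 2 + 1 + (-1) + 3 = 2. So 0 ≥ 2, which is false.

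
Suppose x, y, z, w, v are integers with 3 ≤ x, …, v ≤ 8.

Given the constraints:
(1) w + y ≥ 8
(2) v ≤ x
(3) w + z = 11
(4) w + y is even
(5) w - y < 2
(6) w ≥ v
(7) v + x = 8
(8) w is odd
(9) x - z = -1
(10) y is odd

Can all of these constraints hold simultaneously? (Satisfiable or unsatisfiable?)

Satisfiable

Try x = 5, y = 5, z = 6, w = 5, v = 3.
Check constraint 1: w + y = 10; constraint 3: w + z = 11. The remaining constraints are straightforward to verify.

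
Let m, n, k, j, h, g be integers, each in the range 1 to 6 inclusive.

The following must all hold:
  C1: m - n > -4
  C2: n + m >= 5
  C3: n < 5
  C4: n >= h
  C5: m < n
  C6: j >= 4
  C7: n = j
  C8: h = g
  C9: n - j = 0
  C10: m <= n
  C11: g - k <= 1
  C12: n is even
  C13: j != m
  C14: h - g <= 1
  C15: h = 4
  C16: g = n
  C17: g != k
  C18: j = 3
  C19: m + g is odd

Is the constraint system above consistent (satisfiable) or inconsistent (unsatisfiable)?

Constraint 15 fixes h = 4 and constraint 18 fixes j = 3. Constraints 7, 8, and 16 give h = g = n = j, so h = j. But 4 ≠ 3 — contradiction.

Unsatisfiable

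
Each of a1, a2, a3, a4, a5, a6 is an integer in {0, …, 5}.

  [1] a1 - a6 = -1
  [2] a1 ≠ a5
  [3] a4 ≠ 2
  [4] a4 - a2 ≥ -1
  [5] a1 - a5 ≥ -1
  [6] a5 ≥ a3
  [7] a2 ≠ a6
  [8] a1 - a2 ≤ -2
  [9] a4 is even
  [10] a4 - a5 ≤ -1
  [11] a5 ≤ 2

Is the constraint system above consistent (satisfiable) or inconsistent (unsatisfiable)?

Constraints 4, 5, 8, and 10 give a5 − a4 ≥ 1, a4 − a2 ≥ -1, a2 − a1 ≥ 2, a1 − a5 ≥ -1.
Adding all 4 inequalities: the left sides telescope to 0, and the right sides sum to 1 + (-1) + 2 + (-1) = 1. So 0 ≥ 1, which is false.

Unsatisfiable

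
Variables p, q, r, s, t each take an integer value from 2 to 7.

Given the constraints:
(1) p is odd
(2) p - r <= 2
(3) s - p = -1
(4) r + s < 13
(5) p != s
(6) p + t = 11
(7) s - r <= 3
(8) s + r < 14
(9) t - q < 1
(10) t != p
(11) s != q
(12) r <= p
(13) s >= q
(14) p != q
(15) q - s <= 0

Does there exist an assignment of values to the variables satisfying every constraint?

Try p = 7, q = 4, r = 6, s = 6, t = 4.
Check constraint 2: p - r = 1; constraint 3: s - p = -1. The remaining constraints are straightforward to verify.

Satisfiable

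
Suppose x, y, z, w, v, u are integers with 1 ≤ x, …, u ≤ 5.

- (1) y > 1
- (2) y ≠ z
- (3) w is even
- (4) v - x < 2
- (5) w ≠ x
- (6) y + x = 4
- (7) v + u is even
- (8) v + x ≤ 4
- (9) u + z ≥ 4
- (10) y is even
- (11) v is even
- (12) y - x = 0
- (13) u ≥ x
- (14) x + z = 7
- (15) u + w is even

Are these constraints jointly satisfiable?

The assignment x = 2, y = 2, z = 5, w = 4, v = 2, u = 2 works:
  constraint 4 holds since v - x = 0.
  constraint 6 holds since y + x = 4.
  constraint 8 holds since v + x = 4.
The rest check out directly.

Satisfiable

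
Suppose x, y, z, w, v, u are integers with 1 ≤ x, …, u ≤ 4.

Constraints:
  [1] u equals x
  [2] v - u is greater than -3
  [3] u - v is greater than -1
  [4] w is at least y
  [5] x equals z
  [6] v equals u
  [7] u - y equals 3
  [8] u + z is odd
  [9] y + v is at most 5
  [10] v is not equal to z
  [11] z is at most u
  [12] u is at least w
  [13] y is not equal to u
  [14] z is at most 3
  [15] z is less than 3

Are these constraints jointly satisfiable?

Unsatisfiable

From constraints 1, 5, and 6, v = u = x = z, so v = z. But constraint 10 says v ≠ z. Contradiction.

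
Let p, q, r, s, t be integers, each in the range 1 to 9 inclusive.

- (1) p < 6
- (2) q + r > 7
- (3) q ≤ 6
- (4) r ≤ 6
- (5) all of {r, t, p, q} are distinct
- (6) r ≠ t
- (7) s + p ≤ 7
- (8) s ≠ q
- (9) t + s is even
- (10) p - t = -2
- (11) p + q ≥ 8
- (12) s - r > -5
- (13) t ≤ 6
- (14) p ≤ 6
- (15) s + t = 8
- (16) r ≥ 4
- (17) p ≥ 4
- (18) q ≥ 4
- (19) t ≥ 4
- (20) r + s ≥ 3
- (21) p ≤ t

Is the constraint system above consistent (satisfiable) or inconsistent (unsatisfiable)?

Unsatisfiable

Constraints 3, 4, 13, 14, 16, 17, 18, and 19 confine each of r, t, p, q to the 3 values {4, …, 6}.
Constraint 5 requires all 4 of them to be distinct, but only 3 values are available — impossible by the pigeonhole principle.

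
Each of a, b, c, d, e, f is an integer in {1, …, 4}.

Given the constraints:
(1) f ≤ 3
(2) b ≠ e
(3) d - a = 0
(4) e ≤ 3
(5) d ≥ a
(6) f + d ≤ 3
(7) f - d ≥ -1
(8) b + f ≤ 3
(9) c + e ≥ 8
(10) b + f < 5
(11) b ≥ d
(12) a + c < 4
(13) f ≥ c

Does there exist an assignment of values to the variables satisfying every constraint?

From constraints 1 and 13: c ≤ f ≤ 3. From constraint 4: e ≤ 3. Hence c + e ≤ 6. But constraint 9 requires c + e ≥ 8, and 8 > 6. Contradiction.

Unsatisfiable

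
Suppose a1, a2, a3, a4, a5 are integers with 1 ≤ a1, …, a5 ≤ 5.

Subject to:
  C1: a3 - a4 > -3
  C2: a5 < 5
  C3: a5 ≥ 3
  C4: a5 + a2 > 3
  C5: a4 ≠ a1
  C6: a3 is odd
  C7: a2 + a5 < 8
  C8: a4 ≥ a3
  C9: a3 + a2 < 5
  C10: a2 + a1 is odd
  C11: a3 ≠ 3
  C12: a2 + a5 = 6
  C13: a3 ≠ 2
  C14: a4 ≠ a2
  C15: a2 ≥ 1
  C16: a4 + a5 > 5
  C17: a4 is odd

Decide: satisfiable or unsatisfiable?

The assignment a1 = 1, a2 = 2, a3 = 1, a4 = 3, a5 = 4 works:
  constraint 1 holds since a3 - a4 = -2.
  constraint 4 holds since a5 + a2 = 6.
  constraint 7 holds since a2 + a5 = 6.
The rest check out directly.

Satisfiable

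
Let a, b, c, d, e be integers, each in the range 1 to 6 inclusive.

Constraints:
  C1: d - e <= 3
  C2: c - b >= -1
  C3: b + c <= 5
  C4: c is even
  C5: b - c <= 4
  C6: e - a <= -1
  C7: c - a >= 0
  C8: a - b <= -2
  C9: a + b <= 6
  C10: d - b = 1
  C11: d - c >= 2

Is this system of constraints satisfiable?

Constraints 1, 2, 6, 8, and 11 give c − b ≥ -1, b − a ≥ 2, a − e ≥ 1, e − d ≥ -3, d − c ≥ 2.
Adding all 5 inequalities: the left sides telescope to 0, and the right sides sum to (-1) + 2 + 1 + (-3) + 2 = 1. So 0 ≥ 1, which is false.

Unsatisfiable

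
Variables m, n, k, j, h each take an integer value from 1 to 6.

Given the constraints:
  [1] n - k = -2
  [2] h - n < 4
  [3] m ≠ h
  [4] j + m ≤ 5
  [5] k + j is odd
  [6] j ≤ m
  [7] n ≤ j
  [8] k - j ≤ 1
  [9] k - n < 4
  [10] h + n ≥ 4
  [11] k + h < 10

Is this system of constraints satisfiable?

Satisfiable

One satisfying assignment is m = 3, n = 1, k = 3, j = 2, h = 4.
For the less obvious constraints — constraint 1: n - k = -2; constraint 2: h - n = 3; constraint 4: j + m = 5 — and the others hold by inspection.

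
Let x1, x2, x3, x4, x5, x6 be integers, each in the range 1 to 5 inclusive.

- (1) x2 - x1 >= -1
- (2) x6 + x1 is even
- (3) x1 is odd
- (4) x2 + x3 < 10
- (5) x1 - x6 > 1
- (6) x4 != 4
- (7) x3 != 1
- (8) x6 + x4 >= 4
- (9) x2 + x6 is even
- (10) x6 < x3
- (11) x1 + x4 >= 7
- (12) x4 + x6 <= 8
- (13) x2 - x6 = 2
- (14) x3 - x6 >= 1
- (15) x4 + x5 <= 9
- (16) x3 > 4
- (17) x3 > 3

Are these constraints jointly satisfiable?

Satisfiable

The assignment x1 = 3, x2 = 3, x3 = 5, x4 = 5, x5 = 3, x6 = 1 works:
  constraint 1 holds since x2 - x1 = 0.
  constraint 4 holds since x2 + x3 = 8.
The rest check out directly.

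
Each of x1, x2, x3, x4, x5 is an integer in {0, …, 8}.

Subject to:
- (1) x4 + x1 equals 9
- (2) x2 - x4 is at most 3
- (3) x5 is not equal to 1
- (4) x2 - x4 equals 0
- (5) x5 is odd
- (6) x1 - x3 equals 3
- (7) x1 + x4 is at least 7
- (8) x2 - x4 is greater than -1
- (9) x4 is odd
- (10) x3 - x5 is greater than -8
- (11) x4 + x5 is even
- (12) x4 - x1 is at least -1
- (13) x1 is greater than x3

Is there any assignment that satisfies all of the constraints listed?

Satisfiable

Setting (x1, x2, x3, x4, x5) = (4, 5, 1, 5, 7) satisfies everything: constraint 1: x4 + x1 = 9; constraint 2: x2 - x4 = 0; constraint 4: x2 - x4 = 0, and the others follow.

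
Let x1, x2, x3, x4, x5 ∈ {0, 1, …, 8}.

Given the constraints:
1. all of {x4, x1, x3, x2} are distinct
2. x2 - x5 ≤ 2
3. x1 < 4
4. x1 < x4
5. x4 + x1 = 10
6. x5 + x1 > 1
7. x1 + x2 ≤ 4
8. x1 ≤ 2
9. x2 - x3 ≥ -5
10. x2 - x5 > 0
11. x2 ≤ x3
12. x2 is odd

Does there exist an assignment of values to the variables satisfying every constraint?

Satisfiable

The assignment x1 = 2, x2 = 1, x3 = 4, x4 = 8, x5 = 0 works:
  constraint 2 holds since x2 - x5 = 1.
  constraint 5 holds since x4 + x1 = 10.
  constraint 6 holds since x5 + x1 = 2.
The rest check out directly.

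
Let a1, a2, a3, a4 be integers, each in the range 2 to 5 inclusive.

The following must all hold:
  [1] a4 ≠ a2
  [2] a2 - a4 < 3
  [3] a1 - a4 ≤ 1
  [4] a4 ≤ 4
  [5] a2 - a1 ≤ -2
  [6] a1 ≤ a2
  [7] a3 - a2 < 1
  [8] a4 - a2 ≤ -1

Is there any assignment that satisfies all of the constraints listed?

Unsatisfiable

Constraints 3, 5, and 8 give a1 − a2 ≥ 2, a2 − a4 ≥ 1, a4 − a1 ≥ -1.
Adding all 3 inequalities: the left sides telescope to 0, and the right sides sum to 2 + 1 + (-1) = 2. So 0 ≥ 2, which is false.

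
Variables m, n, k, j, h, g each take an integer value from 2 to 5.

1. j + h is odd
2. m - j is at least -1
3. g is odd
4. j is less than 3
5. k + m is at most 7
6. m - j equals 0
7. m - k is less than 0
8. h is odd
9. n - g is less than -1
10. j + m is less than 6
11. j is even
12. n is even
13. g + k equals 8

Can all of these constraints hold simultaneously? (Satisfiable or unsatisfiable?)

Satisfiable

Setting (m, n, k, j, h, g) = (2, 2, 3, 2, 3, 5) satisfies everything: constraint 2: m - j = 0; constraint 5: k + m = 5, and the others follow.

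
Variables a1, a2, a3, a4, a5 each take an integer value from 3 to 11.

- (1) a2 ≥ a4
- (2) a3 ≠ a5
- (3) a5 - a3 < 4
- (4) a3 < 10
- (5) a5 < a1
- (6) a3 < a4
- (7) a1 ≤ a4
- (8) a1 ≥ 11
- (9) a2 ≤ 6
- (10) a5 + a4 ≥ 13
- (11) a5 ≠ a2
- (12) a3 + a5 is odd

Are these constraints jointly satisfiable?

Unsatisfiable

From constraints 7 and 8: a4 ≥ a1 and a1 ≥ 11, so a4 ≥ 11. From constraints 1 and 9: a4 ≤ a2 and a2 ≤ 6, so a4 ≤ 6. But 6 < 11, so no value of a4 works.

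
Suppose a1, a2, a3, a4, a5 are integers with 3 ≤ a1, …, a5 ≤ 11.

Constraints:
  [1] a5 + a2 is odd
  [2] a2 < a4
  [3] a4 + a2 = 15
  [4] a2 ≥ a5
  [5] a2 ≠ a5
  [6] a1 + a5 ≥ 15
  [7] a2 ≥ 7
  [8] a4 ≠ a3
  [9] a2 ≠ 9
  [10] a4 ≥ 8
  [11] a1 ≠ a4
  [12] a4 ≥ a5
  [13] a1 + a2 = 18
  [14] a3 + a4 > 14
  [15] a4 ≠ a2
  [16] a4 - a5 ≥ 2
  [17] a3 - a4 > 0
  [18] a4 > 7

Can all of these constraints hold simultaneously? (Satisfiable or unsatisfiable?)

One satisfying assignment is a1 = 11, a2 = 7, a3 = 9, a4 = 8, a5 = 6.
For the less obvious constraints — constraint 3: a4 + a2 = 15; constraint 6: a1 + a5 = 17 — and the others hold by inspection.

Satisfiable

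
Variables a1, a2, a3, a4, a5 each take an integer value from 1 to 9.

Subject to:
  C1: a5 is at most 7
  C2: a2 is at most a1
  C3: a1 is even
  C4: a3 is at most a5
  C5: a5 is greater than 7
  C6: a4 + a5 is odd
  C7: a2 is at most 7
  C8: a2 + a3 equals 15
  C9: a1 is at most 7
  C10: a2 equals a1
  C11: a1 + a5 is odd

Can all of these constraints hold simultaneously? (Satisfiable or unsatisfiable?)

From constraints 2 and 9: a2 ≤ a1 ≤ 7. From constraints 1 and 4: a3 ≤ a5 ≤ 7. Hence a2 + a3 ≤ 14. But constraint 8 requires a2 + a3 = 15, and 15 > 14. Contradiction.

Unsatisfiable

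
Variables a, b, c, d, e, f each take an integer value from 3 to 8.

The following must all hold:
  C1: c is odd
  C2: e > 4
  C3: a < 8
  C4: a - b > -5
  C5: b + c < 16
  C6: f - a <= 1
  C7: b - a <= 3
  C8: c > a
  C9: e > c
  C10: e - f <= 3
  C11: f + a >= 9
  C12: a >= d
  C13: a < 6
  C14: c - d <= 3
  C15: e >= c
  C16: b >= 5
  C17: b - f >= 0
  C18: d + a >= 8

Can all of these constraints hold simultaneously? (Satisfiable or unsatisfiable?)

One satisfying assignment is a = 5, b = 8, c = 7, d = 5, e = 8, f = 5.
For the less obvious constraints — constraint 4: a - b = -3; constraint 5: b + c = 15; constraint 6: f - a = 0 — and the others hold by inspection.

Satisfiable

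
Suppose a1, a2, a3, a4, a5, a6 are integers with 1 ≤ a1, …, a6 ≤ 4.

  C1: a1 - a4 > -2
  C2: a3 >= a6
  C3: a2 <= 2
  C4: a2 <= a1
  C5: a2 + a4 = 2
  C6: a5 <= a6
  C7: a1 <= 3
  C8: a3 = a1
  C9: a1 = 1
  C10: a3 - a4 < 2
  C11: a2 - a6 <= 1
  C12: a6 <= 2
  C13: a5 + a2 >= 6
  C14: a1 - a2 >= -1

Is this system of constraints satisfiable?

From constraints 6 and 12: a5 ≤ a6 ≤ 2. From constraints 4 and 7: a2 ≤ a1 ≤ 3. Hence a5 + a2 ≤ 5. But constraint 13 requires a5 + a2 ≥ 6, and 6 > 5. Contradiction.

Unsatisfiable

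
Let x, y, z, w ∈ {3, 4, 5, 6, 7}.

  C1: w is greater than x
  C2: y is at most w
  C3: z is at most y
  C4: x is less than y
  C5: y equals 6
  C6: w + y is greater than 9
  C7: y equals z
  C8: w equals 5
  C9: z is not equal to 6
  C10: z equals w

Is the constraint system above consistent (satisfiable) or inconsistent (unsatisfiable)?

Constraint 5 fixes y = 6 and constraint 8 fixes w = 5. Constraints 7 and 10 give y = z = w, so y = w. But 6 ≠ 5 — contradiction.

Unsatisfiable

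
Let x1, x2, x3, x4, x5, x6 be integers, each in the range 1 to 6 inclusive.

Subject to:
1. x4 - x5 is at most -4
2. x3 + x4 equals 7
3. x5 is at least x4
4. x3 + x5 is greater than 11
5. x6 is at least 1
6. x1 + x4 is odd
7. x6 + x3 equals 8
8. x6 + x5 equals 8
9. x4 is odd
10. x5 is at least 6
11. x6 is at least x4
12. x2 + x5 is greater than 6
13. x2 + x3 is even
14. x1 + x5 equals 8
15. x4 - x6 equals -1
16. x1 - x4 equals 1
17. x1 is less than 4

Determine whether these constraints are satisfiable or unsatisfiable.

Satisfiable

Take x1 = 2, x2 = 2, x3 = 6, x4 = 1, x5 = 6, x6 = 2. Then constraint 1: x4 - x5 = -5; constraint 2: x3 + x4 = 7; constraint 4: x3 + x5 = 12, and every other listed constraint is also met.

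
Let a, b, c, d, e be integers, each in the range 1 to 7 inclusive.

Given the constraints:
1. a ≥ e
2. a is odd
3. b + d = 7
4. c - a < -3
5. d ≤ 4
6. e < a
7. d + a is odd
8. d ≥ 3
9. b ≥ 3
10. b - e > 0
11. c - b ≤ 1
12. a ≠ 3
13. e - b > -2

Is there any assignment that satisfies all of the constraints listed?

Satisfiable

Try a = 5, b = 3, c = 1, d = 4, e = 2.
Check constraint 3: b + d = 7; constraint 4: c - a = -4; constraint 10: b - e = 1. The remaining constraints are straightforward to verify.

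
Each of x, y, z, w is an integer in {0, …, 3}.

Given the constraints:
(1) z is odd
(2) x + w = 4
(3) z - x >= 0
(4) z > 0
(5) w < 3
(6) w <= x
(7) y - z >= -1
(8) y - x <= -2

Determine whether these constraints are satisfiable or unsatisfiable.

Constraints 3, 7, and 8 give x − y ≥ 2, y − z ≥ -1, z − x ≥ 0.
Adding all 3 inequalities: the left sides telescope to 0, and the right sides sum to 2 + (-1) + 0 = 1. So 0 ≥ 1, which is false.

Unsatisfiable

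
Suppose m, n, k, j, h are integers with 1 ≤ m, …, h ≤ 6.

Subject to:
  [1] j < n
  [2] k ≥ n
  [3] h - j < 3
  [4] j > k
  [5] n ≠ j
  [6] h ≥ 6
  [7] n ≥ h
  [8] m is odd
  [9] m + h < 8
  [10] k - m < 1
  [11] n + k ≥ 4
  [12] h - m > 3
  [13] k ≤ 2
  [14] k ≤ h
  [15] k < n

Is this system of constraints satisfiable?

From constraints 6 and 7: n ≥ h and h ≥ 6, so n ≥ 6. From constraints 2 and 13: n ≤ k and k ≤ 2, so n ≤ 2. But 2 < 6, so no value of n works.

Unsatisfiable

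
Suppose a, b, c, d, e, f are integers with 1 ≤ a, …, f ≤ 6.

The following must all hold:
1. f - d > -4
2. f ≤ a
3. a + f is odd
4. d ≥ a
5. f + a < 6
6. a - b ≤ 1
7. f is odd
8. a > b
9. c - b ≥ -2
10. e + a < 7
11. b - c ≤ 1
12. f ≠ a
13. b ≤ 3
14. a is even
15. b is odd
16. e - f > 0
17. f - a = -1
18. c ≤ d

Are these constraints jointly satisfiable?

Satisfiable

One satisfying assignment is a = 2, b = 1, c = 1, d = 4, e = 2, f = 1.
For the less obvious constraints — constraint 1: f - d = -3; constraint 5: f + a = 3 — and the others hold by inspection.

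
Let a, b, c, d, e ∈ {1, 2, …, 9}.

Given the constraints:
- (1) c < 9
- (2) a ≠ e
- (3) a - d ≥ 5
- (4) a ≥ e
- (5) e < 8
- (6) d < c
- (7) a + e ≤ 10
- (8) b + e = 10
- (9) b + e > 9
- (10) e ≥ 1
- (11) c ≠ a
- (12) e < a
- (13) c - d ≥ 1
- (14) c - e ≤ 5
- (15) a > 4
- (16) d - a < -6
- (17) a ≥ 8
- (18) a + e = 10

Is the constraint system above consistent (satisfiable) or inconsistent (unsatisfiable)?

Take a = 9, b = 9, c = 6, d = 2, e = 1. Then constraint 3: a - d = 7; constraint 7: a + e = 10, and every other listed constraint is also met.

Satisfiable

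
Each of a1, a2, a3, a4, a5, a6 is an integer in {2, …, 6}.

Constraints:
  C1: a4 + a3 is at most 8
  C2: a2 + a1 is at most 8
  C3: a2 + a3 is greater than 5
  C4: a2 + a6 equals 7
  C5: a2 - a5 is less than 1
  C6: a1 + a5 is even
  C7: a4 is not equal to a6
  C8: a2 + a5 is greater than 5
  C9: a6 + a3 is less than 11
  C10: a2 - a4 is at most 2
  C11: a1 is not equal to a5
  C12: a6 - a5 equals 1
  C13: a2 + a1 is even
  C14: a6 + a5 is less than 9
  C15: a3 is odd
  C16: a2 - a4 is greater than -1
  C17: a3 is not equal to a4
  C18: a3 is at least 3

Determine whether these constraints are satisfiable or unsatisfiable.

Try a1 = 5, a2 = 3, a3 = 5, a4 = 3, a5 = 3, a6 = 4.
Check constraint 1: a4 + a3 = 8; constraint 2: a2 + a1 = 8. The remaining constraints are straightforward to verify.

Satisfiable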